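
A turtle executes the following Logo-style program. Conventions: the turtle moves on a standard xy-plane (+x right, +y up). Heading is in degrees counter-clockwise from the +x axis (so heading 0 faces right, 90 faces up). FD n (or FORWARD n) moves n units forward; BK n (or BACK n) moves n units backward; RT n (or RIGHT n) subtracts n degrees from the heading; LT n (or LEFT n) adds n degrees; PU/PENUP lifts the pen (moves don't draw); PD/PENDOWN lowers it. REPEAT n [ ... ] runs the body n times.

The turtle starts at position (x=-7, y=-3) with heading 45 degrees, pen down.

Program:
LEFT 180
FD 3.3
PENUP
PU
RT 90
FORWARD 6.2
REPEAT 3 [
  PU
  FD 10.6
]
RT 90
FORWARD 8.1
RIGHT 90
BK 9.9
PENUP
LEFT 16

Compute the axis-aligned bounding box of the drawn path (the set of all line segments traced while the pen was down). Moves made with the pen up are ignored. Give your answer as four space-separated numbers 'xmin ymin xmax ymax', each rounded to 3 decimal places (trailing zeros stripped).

Answer: -9.333 -5.333 -7 -3

Derivation:
Executing turtle program step by step:
Start: pos=(-7,-3), heading=45, pen down
LT 180: heading 45 -> 225
FD 3.3: (-7,-3) -> (-9.333,-5.333) [heading=225, draw]
PU: pen up
PU: pen up
RT 90: heading 225 -> 135
FD 6.2: (-9.333,-5.333) -> (-13.718,-0.949) [heading=135, move]
REPEAT 3 [
  -- iteration 1/3 --
  PU: pen up
  FD 10.6: (-13.718,-0.949) -> (-21.213,6.546) [heading=135, move]
  -- iteration 2/3 --
  PU: pen up
  FD 10.6: (-21.213,6.546) -> (-28.708,14.041) [heading=135, move]
  -- iteration 3/3 --
  PU: pen up
  FD 10.6: (-28.708,14.041) -> (-36.204,21.537) [heading=135, move]
]
RT 90: heading 135 -> 45
FD 8.1: (-36.204,21.537) -> (-30.476,27.264) [heading=45, move]
RT 90: heading 45 -> 315
BK 9.9: (-30.476,27.264) -> (-37.476,34.265) [heading=315, move]
PU: pen up
LT 16: heading 315 -> 331
Final: pos=(-37.476,34.265), heading=331, 1 segment(s) drawn

Segment endpoints: x in {-9.333, -7}, y in {-5.333, -3}
xmin=-9.333, ymin=-5.333, xmax=-7, ymax=-3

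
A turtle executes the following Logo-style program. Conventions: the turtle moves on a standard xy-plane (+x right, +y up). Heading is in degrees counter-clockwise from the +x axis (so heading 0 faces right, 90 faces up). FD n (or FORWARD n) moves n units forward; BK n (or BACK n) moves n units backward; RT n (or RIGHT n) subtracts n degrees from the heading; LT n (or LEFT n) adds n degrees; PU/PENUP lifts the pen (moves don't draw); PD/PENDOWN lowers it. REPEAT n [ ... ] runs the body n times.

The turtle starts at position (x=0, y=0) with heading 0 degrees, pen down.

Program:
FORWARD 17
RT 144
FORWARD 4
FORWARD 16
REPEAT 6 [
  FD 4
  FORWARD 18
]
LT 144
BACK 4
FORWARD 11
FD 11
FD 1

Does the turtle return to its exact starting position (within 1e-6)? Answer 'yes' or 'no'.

Answer: no

Derivation:
Executing turtle program step by step:
Start: pos=(0,0), heading=0, pen down
FD 17: (0,0) -> (17,0) [heading=0, draw]
RT 144: heading 0 -> 216
FD 4: (17,0) -> (13.764,-2.351) [heading=216, draw]
FD 16: (13.764,-2.351) -> (0.82,-11.756) [heading=216, draw]
REPEAT 6 [
  -- iteration 1/6 --
  FD 4: (0.82,-11.756) -> (-2.416,-14.107) [heading=216, draw]
  FD 18: (-2.416,-14.107) -> (-16.979,-24.687) [heading=216, draw]
  -- iteration 2/6 --
  FD 4: (-16.979,-24.687) -> (-20.215,-27.038) [heading=216, draw]
  FD 18: (-20.215,-27.038) -> (-34.777,-37.618) [heading=216, draw]
  -- iteration 3/6 --
  FD 4: (-34.777,-37.618) -> (-38.013,-39.969) [heading=216, draw]
  FD 18: (-38.013,-39.969) -> (-52.575,-50.55) [heading=216, draw]
  -- iteration 4/6 --
  FD 4: (-52.575,-50.55) -> (-55.812,-52.901) [heading=216, draw]
  FD 18: (-55.812,-52.901) -> (-70.374,-63.481) [heading=216, draw]
  -- iteration 5/6 --
  FD 4: (-70.374,-63.481) -> (-73.61,-65.832) [heading=216, draw]
  FD 18: (-73.61,-65.832) -> (-88.172,-76.412) [heading=216, draw]
  -- iteration 6/6 --
  FD 4: (-88.172,-76.412) -> (-91.408,-78.763) [heading=216, draw]
  FD 18: (-91.408,-78.763) -> (-105.971,-89.343) [heading=216, draw]
]
LT 144: heading 216 -> 0
BK 4: (-105.971,-89.343) -> (-109.971,-89.343) [heading=0, draw]
FD 11: (-109.971,-89.343) -> (-98.971,-89.343) [heading=0, draw]
FD 11: (-98.971,-89.343) -> (-87.971,-89.343) [heading=0, draw]
FD 1: (-87.971,-89.343) -> (-86.971,-89.343) [heading=0, draw]
Final: pos=(-86.971,-89.343), heading=0, 19 segment(s) drawn

Start position: (0, 0)
Final position: (-86.971, -89.343)
Distance = 124.684; >= 1e-6 -> NOT closed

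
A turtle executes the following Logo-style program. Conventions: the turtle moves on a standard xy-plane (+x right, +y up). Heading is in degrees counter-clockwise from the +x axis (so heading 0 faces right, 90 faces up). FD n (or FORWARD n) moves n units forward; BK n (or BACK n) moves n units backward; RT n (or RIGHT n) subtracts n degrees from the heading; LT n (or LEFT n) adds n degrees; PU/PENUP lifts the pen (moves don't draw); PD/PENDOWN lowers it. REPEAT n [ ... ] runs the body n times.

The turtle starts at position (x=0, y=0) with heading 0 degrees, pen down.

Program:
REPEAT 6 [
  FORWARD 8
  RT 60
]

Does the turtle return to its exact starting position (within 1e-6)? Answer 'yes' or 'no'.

Answer: yes

Derivation:
Executing turtle program step by step:
Start: pos=(0,0), heading=0, pen down
REPEAT 6 [
  -- iteration 1/6 --
  FD 8: (0,0) -> (8,0) [heading=0, draw]
  RT 60: heading 0 -> 300
  -- iteration 2/6 --
  FD 8: (8,0) -> (12,-6.928) [heading=300, draw]
  RT 60: heading 300 -> 240
  -- iteration 3/6 --
  FD 8: (12,-6.928) -> (8,-13.856) [heading=240, draw]
  RT 60: heading 240 -> 180
  -- iteration 4/6 --
  FD 8: (8,-13.856) -> (0,-13.856) [heading=180, draw]
  RT 60: heading 180 -> 120
  -- iteration 5/6 --
  FD 8: (0,-13.856) -> (-4,-6.928) [heading=120, draw]
  RT 60: heading 120 -> 60
  -- iteration 6/6 --
  FD 8: (-4,-6.928) -> (0,0) [heading=60, draw]
  RT 60: heading 60 -> 0
]
Final: pos=(0,0), heading=0, 6 segment(s) drawn

Start position: (0, 0)
Final position: (0, 0)
Distance = 0; < 1e-6 -> CLOSED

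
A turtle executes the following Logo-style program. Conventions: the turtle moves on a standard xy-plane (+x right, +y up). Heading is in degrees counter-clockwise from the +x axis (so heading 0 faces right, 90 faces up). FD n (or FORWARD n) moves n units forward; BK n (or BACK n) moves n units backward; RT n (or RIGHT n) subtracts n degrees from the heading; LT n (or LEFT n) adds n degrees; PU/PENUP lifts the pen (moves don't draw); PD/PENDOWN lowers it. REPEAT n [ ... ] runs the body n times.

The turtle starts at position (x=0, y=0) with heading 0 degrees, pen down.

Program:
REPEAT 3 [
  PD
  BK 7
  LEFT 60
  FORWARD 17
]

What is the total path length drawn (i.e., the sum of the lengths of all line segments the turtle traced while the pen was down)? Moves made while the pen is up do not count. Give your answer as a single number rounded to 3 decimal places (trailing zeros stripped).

Answer: 72

Derivation:
Executing turtle program step by step:
Start: pos=(0,0), heading=0, pen down
REPEAT 3 [
  -- iteration 1/3 --
  PD: pen down
  BK 7: (0,0) -> (-7,0) [heading=0, draw]
  LT 60: heading 0 -> 60
  FD 17: (-7,0) -> (1.5,14.722) [heading=60, draw]
  -- iteration 2/3 --
  PD: pen down
  BK 7: (1.5,14.722) -> (-2,8.66) [heading=60, draw]
  LT 60: heading 60 -> 120
  FD 17: (-2,8.66) -> (-10.5,23.383) [heading=120, draw]
  -- iteration 3/3 --
  PD: pen down
  BK 7: (-10.5,23.383) -> (-7,17.321) [heading=120, draw]
  LT 60: heading 120 -> 180
  FD 17: (-7,17.321) -> (-24,17.321) [heading=180, draw]
]
Final: pos=(-24,17.321), heading=180, 6 segment(s) drawn

Segment lengths:
  seg 1: (0,0) -> (-7,0), length = 7
  seg 2: (-7,0) -> (1.5,14.722), length = 17
  seg 3: (1.5,14.722) -> (-2,8.66), length = 7
  seg 4: (-2,8.66) -> (-10.5,23.383), length = 17
  seg 5: (-10.5,23.383) -> (-7,17.321), length = 7
  seg 6: (-7,17.321) -> (-24,17.321), length = 17
Total = 72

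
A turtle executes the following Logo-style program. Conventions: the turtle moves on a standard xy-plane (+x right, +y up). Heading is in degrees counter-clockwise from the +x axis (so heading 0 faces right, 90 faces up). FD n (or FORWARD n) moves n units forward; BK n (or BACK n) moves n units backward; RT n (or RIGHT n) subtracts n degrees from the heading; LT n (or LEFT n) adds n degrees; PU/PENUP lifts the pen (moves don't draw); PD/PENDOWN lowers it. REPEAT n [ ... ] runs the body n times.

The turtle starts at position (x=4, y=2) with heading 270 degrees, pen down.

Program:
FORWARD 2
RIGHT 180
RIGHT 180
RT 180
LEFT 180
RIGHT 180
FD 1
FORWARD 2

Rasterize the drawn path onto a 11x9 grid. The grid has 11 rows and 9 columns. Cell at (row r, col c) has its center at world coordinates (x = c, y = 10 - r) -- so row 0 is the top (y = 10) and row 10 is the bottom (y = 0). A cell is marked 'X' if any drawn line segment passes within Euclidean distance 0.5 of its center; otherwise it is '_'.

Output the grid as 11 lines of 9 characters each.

Segment 0: (4,2) -> (4,0)
Segment 1: (4,0) -> (4,1)
Segment 2: (4,1) -> (4,3)

Answer: _________
_________
_________
_________
_________
_________
_________
____X____
____X____
____X____
____X____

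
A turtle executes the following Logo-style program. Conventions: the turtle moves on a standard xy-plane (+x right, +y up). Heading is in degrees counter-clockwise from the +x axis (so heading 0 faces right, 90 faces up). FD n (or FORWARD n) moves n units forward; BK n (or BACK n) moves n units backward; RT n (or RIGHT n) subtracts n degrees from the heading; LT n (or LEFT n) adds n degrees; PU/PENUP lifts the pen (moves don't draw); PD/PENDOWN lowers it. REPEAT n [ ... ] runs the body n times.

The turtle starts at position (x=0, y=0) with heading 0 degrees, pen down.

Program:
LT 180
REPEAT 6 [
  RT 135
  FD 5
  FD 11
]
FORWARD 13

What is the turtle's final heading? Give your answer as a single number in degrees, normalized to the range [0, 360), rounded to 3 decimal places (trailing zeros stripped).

Answer: 90

Derivation:
Executing turtle program step by step:
Start: pos=(0,0), heading=0, pen down
LT 180: heading 0 -> 180
REPEAT 6 [
  -- iteration 1/6 --
  RT 135: heading 180 -> 45
  FD 5: (0,0) -> (3.536,3.536) [heading=45, draw]
  FD 11: (3.536,3.536) -> (11.314,11.314) [heading=45, draw]
  -- iteration 2/6 --
  RT 135: heading 45 -> 270
  FD 5: (11.314,11.314) -> (11.314,6.314) [heading=270, draw]
  FD 11: (11.314,6.314) -> (11.314,-4.686) [heading=270, draw]
  -- iteration 3/6 --
  RT 135: heading 270 -> 135
  FD 5: (11.314,-4.686) -> (7.778,-1.151) [heading=135, draw]
  FD 11: (7.778,-1.151) -> (0,6.627) [heading=135, draw]
  -- iteration 4/6 --
  RT 135: heading 135 -> 0
  FD 5: (0,6.627) -> (5,6.627) [heading=0, draw]
  FD 11: (5,6.627) -> (16,6.627) [heading=0, draw]
  -- iteration 5/6 --
  RT 135: heading 0 -> 225
  FD 5: (16,6.627) -> (12.464,3.092) [heading=225, draw]
  FD 11: (12.464,3.092) -> (4.686,-4.686) [heading=225, draw]
  -- iteration 6/6 --
  RT 135: heading 225 -> 90
  FD 5: (4.686,-4.686) -> (4.686,0.314) [heading=90, draw]
  FD 11: (4.686,0.314) -> (4.686,11.314) [heading=90, draw]
]
FD 13: (4.686,11.314) -> (4.686,24.314) [heading=90, draw]
Final: pos=(4.686,24.314), heading=90, 13 segment(s) drawn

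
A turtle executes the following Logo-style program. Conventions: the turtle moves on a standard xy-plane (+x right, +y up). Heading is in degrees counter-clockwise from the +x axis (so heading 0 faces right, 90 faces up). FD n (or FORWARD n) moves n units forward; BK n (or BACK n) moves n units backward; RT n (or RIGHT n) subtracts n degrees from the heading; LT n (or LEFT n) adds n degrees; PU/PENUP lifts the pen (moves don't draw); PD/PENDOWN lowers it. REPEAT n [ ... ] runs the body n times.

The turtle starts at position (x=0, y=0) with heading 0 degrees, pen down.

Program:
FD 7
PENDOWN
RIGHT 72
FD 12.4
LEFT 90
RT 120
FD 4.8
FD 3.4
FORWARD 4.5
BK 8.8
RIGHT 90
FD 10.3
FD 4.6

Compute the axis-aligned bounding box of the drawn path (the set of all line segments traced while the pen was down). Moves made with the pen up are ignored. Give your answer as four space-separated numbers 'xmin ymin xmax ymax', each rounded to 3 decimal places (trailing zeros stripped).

Answer: -4.553 -24.216 10.832 0

Derivation:
Executing turtle program step by step:
Start: pos=(0,0), heading=0, pen down
FD 7: (0,0) -> (7,0) [heading=0, draw]
PD: pen down
RT 72: heading 0 -> 288
FD 12.4: (7,0) -> (10.832,-11.793) [heading=288, draw]
LT 90: heading 288 -> 18
RT 120: heading 18 -> 258
FD 4.8: (10.832,-11.793) -> (9.834,-16.488) [heading=258, draw]
FD 3.4: (9.834,-16.488) -> (9.127,-19.814) [heading=258, draw]
FD 4.5: (9.127,-19.814) -> (8.191,-24.216) [heading=258, draw]
BK 8.8: (8.191,-24.216) -> (10.021,-15.608) [heading=258, draw]
RT 90: heading 258 -> 168
FD 10.3: (10.021,-15.608) -> (-0.054,-13.466) [heading=168, draw]
FD 4.6: (-0.054,-13.466) -> (-4.553,-12.51) [heading=168, draw]
Final: pos=(-4.553,-12.51), heading=168, 8 segment(s) drawn

Segment endpoints: x in {-4.553, -0.054, 0, 7, 8.191, 9.127, 9.834, 10.021, 10.832}, y in {-24.216, -19.814, -16.488, -15.608, -13.466, -12.51, -11.793, 0}
xmin=-4.553, ymin=-24.216, xmax=10.832, ymax=0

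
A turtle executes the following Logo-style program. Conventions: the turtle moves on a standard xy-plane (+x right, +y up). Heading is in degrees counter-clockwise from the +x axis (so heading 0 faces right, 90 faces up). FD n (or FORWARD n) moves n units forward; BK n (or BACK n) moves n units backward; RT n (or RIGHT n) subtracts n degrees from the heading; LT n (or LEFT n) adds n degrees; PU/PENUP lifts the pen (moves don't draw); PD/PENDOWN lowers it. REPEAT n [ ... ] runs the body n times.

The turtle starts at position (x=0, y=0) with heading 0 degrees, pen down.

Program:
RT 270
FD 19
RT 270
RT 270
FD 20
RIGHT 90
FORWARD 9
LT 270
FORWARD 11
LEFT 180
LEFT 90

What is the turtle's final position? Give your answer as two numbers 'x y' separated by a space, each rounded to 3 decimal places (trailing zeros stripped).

Executing turtle program step by step:
Start: pos=(0,0), heading=0, pen down
RT 270: heading 0 -> 90
FD 19: (0,0) -> (0,19) [heading=90, draw]
RT 270: heading 90 -> 180
RT 270: heading 180 -> 270
FD 20: (0,19) -> (0,-1) [heading=270, draw]
RT 90: heading 270 -> 180
FD 9: (0,-1) -> (-9,-1) [heading=180, draw]
LT 270: heading 180 -> 90
FD 11: (-9,-1) -> (-9,10) [heading=90, draw]
LT 180: heading 90 -> 270
LT 90: heading 270 -> 0
Final: pos=(-9,10), heading=0, 4 segment(s) drawn

Answer: -9 10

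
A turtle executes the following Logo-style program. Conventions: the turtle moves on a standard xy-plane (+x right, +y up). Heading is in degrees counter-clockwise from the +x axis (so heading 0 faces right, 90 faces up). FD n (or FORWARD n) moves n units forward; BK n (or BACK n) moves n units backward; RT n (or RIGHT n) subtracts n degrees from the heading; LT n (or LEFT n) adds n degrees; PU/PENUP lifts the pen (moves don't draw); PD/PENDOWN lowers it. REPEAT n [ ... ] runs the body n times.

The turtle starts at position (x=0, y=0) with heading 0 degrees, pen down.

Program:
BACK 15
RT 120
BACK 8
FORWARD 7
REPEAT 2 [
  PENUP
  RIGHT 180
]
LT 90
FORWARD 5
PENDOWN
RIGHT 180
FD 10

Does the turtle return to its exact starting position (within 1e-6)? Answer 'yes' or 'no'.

Executing turtle program step by step:
Start: pos=(0,0), heading=0, pen down
BK 15: (0,0) -> (-15,0) [heading=0, draw]
RT 120: heading 0 -> 240
BK 8: (-15,0) -> (-11,6.928) [heading=240, draw]
FD 7: (-11,6.928) -> (-14.5,0.866) [heading=240, draw]
REPEAT 2 [
  -- iteration 1/2 --
  PU: pen up
  RT 180: heading 240 -> 60
  -- iteration 2/2 --
  PU: pen up
  RT 180: heading 60 -> 240
]
LT 90: heading 240 -> 330
FD 5: (-14.5,0.866) -> (-10.17,-1.634) [heading=330, move]
PD: pen down
RT 180: heading 330 -> 150
FD 10: (-10.17,-1.634) -> (-18.83,3.366) [heading=150, draw]
Final: pos=(-18.83,3.366), heading=150, 4 segment(s) drawn

Start position: (0, 0)
Final position: (-18.83, 3.366)
Distance = 19.129; >= 1e-6 -> NOT closed

Answer: no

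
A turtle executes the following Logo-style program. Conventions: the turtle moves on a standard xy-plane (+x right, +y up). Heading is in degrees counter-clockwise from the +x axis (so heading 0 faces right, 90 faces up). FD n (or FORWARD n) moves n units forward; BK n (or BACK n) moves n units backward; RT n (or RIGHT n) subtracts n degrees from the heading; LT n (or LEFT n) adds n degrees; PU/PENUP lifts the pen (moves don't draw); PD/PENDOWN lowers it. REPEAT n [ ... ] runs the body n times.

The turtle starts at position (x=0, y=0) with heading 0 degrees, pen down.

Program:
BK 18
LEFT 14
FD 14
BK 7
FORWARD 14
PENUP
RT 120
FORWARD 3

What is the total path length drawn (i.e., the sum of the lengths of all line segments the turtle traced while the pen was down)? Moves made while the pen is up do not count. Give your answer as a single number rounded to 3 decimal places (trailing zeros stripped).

Answer: 53

Derivation:
Executing turtle program step by step:
Start: pos=(0,0), heading=0, pen down
BK 18: (0,0) -> (-18,0) [heading=0, draw]
LT 14: heading 0 -> 14
FD 14: (-18,0) -> (-4.416,3.387) [heading=14, draw]
BK 7: (-4.416,3.387) -> (-11.208,1.693) [heading=14, draw]
FD 14: (-11.208,1.693) -> (2.376,5.08) [heading=14, draw]
PU: pen up
RT 120: heading 14 -> 254
FD 3: (2.376,5.08) -> (1.549,2.197) [heading=254, move]
Final: pos=(1.549,2.197), heading=254, 4 segment(s) drawn

Segment lengths:
  seg 1: (0,0) -> (-18,0), length = 18
  seg 2: (-18,0) -> (-4.416,3.387), length = 14
  seg 3: (-4.416,3.387) -> (-11.208,1.693), length = 7
  seg 4: (-11.208,1.693) -> (2.376,5.08), length = 14
Total = 53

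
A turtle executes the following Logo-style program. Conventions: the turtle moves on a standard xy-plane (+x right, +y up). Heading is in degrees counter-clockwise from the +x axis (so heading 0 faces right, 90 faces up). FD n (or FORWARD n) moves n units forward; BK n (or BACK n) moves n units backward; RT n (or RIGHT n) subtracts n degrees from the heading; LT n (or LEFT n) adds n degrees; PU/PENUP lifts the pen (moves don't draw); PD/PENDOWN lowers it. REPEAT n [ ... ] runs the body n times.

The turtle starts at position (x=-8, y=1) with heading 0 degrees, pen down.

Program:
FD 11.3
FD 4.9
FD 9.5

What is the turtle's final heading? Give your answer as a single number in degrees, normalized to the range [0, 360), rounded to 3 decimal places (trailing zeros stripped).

Executing turtle program step by step:
Start: pos=(-8,1), heading=0, pen down
FD 11.3: (-8,1) -> (3.3,1) [heading=0, draw]
FD 4.9: (3.3,1) -> (8.2,1) [heading=0, draw]
FD 9.5: (8.2,1) -> (17.7,1) [heading=0, draw]
Final: pos=(17.7,1), heading=0, 3 segment(s) drawn

Answer: 0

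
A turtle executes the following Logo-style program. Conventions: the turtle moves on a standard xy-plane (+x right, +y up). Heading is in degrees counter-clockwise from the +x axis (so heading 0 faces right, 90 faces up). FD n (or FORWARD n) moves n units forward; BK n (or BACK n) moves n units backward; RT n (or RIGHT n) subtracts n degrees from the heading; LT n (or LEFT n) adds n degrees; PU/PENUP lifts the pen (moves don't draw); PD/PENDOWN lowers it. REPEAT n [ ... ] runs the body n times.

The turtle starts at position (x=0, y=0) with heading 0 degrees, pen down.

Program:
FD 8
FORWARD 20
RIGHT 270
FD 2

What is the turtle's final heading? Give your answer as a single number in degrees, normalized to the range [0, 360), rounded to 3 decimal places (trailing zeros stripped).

Answer: 90

Derivation:
Executing turtle program step by step:
Start: pos=(0,0), heading=0, pen down
FD 8: (0,0) -> (8,0) [heading=0, draw]
FD 20: (8,0) -> (28,0) [heading=0, draw]
RT 270: heading 0 -> 90
FD 2: (28,0) -> (28,2) [heading=90, draw]
Final: pos=(28,2), heading=90, 3 segment(s) drawn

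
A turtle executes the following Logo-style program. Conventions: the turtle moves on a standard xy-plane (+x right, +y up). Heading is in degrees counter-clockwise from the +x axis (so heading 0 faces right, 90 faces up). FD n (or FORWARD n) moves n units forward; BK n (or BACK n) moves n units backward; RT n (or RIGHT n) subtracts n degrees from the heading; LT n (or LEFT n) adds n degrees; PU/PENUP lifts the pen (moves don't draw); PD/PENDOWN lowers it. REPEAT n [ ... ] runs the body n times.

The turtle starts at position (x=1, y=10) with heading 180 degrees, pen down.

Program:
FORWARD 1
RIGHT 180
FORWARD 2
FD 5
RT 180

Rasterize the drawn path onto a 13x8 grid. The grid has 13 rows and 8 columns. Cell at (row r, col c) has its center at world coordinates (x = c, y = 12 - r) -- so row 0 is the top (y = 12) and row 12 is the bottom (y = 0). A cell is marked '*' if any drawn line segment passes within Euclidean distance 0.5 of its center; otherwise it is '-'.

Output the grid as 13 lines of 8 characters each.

Answer: --------
--------
********
--------
--------
--------
--------
--------
--------
--------
--------
--------
--------

Derivation:
Segment 0: (1,10) -> (0,10)
Segment 1: (0,10) -> (2,10)
Segment 2: (2,10) -> (7,10)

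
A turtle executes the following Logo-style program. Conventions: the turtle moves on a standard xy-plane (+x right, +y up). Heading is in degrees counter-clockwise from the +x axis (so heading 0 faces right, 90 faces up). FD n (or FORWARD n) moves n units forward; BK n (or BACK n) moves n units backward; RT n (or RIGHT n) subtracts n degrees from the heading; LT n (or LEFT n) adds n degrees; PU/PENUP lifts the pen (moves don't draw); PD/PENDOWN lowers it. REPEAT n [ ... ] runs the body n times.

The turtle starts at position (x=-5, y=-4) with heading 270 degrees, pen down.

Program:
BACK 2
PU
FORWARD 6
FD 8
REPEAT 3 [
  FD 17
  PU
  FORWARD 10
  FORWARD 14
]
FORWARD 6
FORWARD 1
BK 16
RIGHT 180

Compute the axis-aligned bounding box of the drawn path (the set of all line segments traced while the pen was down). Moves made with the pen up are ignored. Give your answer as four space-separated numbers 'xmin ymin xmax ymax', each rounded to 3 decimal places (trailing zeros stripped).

Answer: -5 -4 -5 -2

Derivation:
Executing turtle program step by step:
Start: pos=(-5,-4), heading=270, pen down
BK 2: (-5,-4) -> (-5,-2) [heading=270, draw]
PU: pen up
FD 6: (-5,-2) -> (-5,-8) [heading=270, move]
FD 8: (-5,-8) -> (-5,-16) [heading=270, move]
REPEAT 3 [
  -- iteration 1/3 --
  FD 17: (-5,-16) -> (-5,-33) [heading=270, move]
  PU: pen up
  FD 10: (-5,-33) -> (-5,-43) [heading=270, move]
  FD 14: (-5,-43) -> (-5,-57) [heading=270, move]
  -- iteration 2/3 --
  FD 17: (-5,-57) -> (-5,-74) [heading=270, move]
  PU: pen up
  FD 10: (-5,-74) -> (-5,-84) [heading=270, move]
  FD 14: (-5,-84) -> (-5,-98) [heading=270, move]
  -- iteration 3/3 --
  FD 17: (-5,-98) -> (-5,-115) [heading=270, move]
  PU: pen up
  FD 10: (-5,-115) -> (-5,-125) [heading=270, move]
  FD 14: (-5,-125) -> (-5,-139) [heading=270, move]
]
FD 6: (-5,-139) -> (-5,-145) [heading=270, move]
FD 1: (-5,-145) -> (-5,-146) [heading=270, move]
BK 16: (-5,-146) -> (-5,-130) [heading=270, move]
RT 180: heading 270 -> 90
Final: pos=(-5,-130), heading=90, 1 segment(s) drawn

Segment endpoints: x in {-5}, y in {-4, -2}
xmin=-5, ymin=-4, xmax=-5, ymax=-2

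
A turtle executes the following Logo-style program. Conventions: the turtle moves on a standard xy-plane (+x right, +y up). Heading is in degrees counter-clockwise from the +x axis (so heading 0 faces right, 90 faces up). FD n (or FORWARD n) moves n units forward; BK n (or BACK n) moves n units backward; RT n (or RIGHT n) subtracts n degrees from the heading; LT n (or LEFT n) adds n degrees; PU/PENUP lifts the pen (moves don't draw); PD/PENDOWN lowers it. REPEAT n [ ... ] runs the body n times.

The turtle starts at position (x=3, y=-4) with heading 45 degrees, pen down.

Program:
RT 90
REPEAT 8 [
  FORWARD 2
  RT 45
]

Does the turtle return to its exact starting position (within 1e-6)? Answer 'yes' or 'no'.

Answer: yes

Derivation:
Executing turtle program step by step:
Start: pos=(3,-4), heading=45, pen down
RT 90: heading 45 -> 315
REPEAT 8 [
  -- iteration 1/8 --
  FD 2: (3,-4) -> (4.414,-5.414) [heading=315, draw]
  RT 45: heading 315 -> 270
  -- iteration 2/8 --
  FD 2: (4.414,-5.414) -> (4.414,-7.414) [heading=270, draw]
  RT 45: heading 270 -> 225
  -- iteration 3/8 --
  FD 2: (4.414,-7.414) -> (3,-8.828) [heading=225, draw]
  RT 45: heading 225 -> 180
  -- iteration 4/8 --
  FD 2: (3,-8.828) -> (1,-8.828) [heading=180, draw]
  RT 45: heading 180 -> 135
  -- iteration 5/8 --
  FD 2: (1,-8.828) -> (-0.414,-7.414) [heading=135, draw]
  RT 45: heading 135 -> 90
  -- iteration 6/8 --
  FD 2: (-0.414,-7.414) -> (-0.414,-5.414) [heading=90, draw]
  RT 45: heading 90 -> 45
  -- iteration 7/8 --
  FD 2: (-0.414,-5.414) -> (1,-4) [heading=45, draw]
  RT 45: heading 45 -> 0
  -- iteration 8/8 --
  FD 2: (1,-4) -> (3,-4) [heading=0, draw]
  RT 45: heading 0 -> 315
]
Final: pos=(3,-4), heading=315, 8 segment(s) drawn

Start position: (3, -4)
Final position: (3, -4)
Distance = 0; < 1e-6 -> CLOSED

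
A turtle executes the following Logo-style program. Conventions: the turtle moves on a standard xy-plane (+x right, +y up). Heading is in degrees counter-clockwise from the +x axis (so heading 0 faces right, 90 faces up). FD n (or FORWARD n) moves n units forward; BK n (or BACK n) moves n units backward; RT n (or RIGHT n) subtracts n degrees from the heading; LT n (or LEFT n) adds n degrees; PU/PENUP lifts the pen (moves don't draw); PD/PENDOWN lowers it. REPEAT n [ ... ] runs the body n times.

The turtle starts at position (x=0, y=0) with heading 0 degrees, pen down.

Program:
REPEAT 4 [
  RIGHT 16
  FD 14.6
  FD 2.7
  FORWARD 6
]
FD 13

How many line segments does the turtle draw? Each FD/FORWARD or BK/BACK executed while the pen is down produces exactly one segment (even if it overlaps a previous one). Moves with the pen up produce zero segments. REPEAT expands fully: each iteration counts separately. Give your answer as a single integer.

Answer: 13

Derivation:
Executing turtle program step by step:
Start: pos=(0,0), heading=0, pen down
REPEAT 4 [
  -- iteration 1/4 --
  RT 16: heading 0 -> 344
  FD 14.6: (0,0) -> (14.034,-4.024) [heading=344, draw]
  FD 2.7: (14.034,-4.024) -> (16.63,-4.769) [heading=344, draw]
  FD 6: (16.63,-4.769) -> (22.397,-6.422) [heading=344, draw]
  -- iteration 2/4 --
  RT 16: heading 344 -> 328
  FD 14.6: (22.397,-6.422) -> (34.779,-14.159) [heading=328, draw]
  FD 2.7: (34.779,-14.159) -> (37.069,-15.59) [heading=328, draw]
  FD 6: (37.069,-15.59) -> (42.157,-18.769) [heading=328, draw]
  -- iteration 3/4 --
  RT 16: heading 328 -> 312
  FD 14.6: (42.157,-18.769) -> (51.926,-29.619) [heading=312, draw]
  FD 2.7: (51.926,-29.619) -> (53.733,-31.626) [heading=312, draw]
  FD 6: (53.733,-31.626) -> (57.748,-36.085) [heading=312, draw]
  -- iteration 4/4 --
  RT 16: heading 312 -> 296
  FD 14.6: (57.748,-36.085) -> (64.148,-49.207) [heading=296, draw]
  FD 2.7: (64.148,-49.207) -> (65.331,-51.634) [heading=296, draw]
  FD 6: (65.331,-51.634) -> (67.962,-57.027) [heading=296, draw]
]
FD 13: (67.962,-57.027) -> (73.661,-68.711) [heading=296, draw]
Final: pos=(73.661,-68.711), heading=296, 13 segment(s) drawn
Segments drawn: 13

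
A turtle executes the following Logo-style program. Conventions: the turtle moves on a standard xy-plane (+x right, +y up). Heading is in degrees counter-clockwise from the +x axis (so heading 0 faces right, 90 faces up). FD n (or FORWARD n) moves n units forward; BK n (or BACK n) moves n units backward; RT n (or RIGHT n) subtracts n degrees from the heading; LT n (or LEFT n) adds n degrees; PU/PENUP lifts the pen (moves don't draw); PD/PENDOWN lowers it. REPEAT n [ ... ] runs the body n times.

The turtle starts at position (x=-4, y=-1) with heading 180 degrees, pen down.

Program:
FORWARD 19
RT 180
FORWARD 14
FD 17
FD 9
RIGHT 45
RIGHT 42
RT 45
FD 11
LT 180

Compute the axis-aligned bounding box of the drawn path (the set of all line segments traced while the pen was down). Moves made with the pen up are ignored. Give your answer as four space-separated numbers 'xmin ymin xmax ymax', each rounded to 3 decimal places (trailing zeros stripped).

Executing turtle program step by step:
Start: pos=(-4,-1), heading=180, pen down
FD 19: (-4,-1) -> (-23,-1) [heading=180, draw]
RT 180: heading 180 -> 0
FD 14: (-23,-1) -> (-9,-1) [heading=0, draw]
FD 17: (-9,-1) -> (8,-1) [heading=0, draw]
FD 9: (8,-1) -> (17,-1) [heading=0, draw]
RT 45: heading 0 -> 315
RT 42: heading 315 -> 273
RT 45: heading 273 -> 228
FD 11: (17,-1) -> (9.64,-9.175) [heading=228, draw]
LT 180: heading 228 -> 48
Final: pos=(9.64,-9.175), heading=48, 5 segment(s) drawn

Segment endpoints: x in {-23, -9, -4, 8, 9.64, 17}, y in {-9.175, -1, -1}
xmin=-23, ymin=-9.175, xmax=17, ymax=-1

Answer: -23 -9.175 17 -1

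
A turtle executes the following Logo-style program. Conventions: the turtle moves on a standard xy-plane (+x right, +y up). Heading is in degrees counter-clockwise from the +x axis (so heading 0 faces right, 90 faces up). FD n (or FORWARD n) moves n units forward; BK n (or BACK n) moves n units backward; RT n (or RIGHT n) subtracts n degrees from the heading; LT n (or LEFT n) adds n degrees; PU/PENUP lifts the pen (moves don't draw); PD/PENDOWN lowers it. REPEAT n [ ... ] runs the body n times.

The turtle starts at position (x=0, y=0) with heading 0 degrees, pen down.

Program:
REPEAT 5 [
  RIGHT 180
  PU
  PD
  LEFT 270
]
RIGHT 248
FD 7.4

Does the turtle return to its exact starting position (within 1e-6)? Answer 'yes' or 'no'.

Executing turtle program step by step:
Start: pos=(0,0), heading=0, pen down
REPEAT 5 [
  -- iteration 1/5 --
  RT 180: heading 0 -> 180
  PU: pen up
  PD: pen down
  LT 270: heading 180 -> 90
  -- iteration 2/5 --
  RT 180: heading 90 -> 270
  PU: pen up
  PD: pen down
  LT 270: heading 270 -> 180
  -- iteration 3/5 --
  RT 180: heading 180 -> 0
  PU: pen up
  PD: pen down
  LT 270: heading 0 -> 270
  -- iteration 4/5 --
  RT 180: heading 270 -> 90
  PU: pen up
  PD: pen down
  LT 270: heading 90 -> 0
  -- iteration 5/5 --
  RT 180: heading 0 -> 180
  PU: pen up
  PD: pen down
  LT 270: heading 180 -> 90
]
RT 248: heading 90 -> 202
FD 7.4: (0,0) -> (-6.861,-2.772) [heading=202, draw]
Final: pos=(-6.861,-2.772), heading=202, 1 segment(s) drawn

Start position: (0, 0)
Final position: (-6.861, -2.772)
Distance = 7.4; >= 1e-6 -> NOT closed

Answer: no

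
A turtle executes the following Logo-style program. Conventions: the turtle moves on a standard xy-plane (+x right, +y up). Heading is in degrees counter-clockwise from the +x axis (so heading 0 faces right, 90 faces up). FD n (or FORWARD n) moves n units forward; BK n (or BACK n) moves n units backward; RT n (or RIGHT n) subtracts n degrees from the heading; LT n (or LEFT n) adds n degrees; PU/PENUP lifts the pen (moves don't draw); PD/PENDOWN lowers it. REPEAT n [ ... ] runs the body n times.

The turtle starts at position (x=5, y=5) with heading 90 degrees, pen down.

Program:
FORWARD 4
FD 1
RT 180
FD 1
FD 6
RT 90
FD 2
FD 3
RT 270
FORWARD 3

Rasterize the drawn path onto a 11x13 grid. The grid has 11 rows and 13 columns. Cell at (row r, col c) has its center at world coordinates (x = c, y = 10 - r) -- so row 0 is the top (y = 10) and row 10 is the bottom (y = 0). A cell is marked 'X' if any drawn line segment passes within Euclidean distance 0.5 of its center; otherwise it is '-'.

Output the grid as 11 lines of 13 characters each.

Answer: -----X-------
-----X-------
-----X-------
-----X-------
-----X-------
-----X-------
-----X-------
XXXXXX-------
X------------
X------------
X------------

Derivation:
Segment 0: (5,5) -> (5,9)
Segment 1: (5,9) -> (5,10)
Segment 2: (5,10) -> (5,9)
Segment 3: (5,9) -> (5,3)
Segment 4: (5,3) -> (3,3)
Segment 5: (3,3) -> (0,3)
Segment 6: (0,3) -> (0,-0)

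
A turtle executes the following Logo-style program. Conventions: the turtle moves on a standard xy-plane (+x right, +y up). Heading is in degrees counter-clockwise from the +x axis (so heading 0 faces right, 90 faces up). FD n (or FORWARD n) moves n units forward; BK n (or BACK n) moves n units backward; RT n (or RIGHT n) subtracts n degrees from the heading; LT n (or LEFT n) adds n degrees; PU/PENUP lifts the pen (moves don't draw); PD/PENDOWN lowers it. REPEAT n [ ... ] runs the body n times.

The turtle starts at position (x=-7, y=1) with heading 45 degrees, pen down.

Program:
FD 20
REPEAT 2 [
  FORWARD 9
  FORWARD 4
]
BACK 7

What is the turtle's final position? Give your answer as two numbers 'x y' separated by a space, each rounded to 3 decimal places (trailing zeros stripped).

Answer: 20.577 28.577

Derivation:
Executing turtle program step by step:
Start: pos=(-7,1), heading=45, pen down
FD 20: (-7,1) -> (7.142,15.142) [heading=45, draw]
REPEAT 2 [
  -- iteration 1/2 --
  FD 9: (7.142,15.142) -> (13.506,21.506) [heading=45, draw]
  FD 4: (13.506,21.506) -> (16.335,24.335) [heading=45, draw]
  -- iteration 2/2 --
  FD 9: (16.335,24.335) -> (22.698,30.698) [heading=45, draw]
  FD 4: (22.698,30.698) -> (25.527,33.527) [heading=45, draw]
]
BK 7: (25.527,33.527) -> (20.577,28.577) [heading=45, draw]
Final: pos=(20.577,28.577), heading=45, 6 segment(s) drawn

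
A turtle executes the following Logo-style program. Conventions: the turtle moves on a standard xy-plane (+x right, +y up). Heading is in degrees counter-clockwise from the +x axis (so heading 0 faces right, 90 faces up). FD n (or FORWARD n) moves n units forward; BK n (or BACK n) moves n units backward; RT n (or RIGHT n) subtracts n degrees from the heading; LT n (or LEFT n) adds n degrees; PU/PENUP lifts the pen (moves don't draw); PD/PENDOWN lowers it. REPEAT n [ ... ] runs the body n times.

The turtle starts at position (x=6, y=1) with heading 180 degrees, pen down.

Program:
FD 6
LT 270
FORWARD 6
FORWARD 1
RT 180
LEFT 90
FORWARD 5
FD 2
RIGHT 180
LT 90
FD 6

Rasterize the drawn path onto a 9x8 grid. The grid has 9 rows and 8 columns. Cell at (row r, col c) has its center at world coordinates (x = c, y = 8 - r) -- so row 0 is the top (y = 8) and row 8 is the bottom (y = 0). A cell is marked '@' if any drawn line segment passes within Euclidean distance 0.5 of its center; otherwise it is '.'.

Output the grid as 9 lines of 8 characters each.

Answer: @@@@@@@@
@......@
@......@
@......@
@......@
@......@
@......@
@@@@@@@.
........

Derivation:
Segment 0: (6,1) -> (0,1)
Segment 1: (0,1) -> (0,7)
Segment 2: (0,7) -> (0,8)
Segment 3: (0,8) -> (5,8)
Segment 4: (5,8) -> (7,8)
Segment 5: (7,8) -> (7,2)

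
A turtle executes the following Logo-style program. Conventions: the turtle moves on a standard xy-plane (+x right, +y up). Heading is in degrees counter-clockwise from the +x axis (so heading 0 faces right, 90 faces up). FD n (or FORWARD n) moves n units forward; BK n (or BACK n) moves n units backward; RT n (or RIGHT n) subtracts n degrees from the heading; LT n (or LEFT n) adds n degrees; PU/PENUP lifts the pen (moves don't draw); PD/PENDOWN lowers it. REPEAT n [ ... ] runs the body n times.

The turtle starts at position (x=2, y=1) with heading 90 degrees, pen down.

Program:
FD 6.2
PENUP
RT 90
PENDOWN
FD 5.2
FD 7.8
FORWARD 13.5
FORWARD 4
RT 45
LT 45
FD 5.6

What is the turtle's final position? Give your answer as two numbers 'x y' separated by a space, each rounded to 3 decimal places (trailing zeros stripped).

Executing turtle program step by step:
Start: pos=(2,1), heading=90, pen down
FD 6.2: (2,1) -> (2,7.2) [heading=90, draw]
PU: pen up
RT 90: heading 90 -> 0
PD: pen down
FD 5.2: (2,7.2) -> (7.2,7.2) [heading=0, draw]
FD 7.8: (7.2,7.2) -> (15,7.2) [heading=0, draw]
FD 13.5: (15,7.2) -> (28.5,7.2) [heading=0, draw]
FD 4: (28.5,7.2) -> (32.5,7.2) [heading=0, draw]
RT 45: heading 0 -> 315
LT 45: heading 315 -> 0
FD 5.6: (32.5,7.2) -> (38.1,7.2) [heading=0, draw]
Final: pos=(38.1,7.2), heading=0, 6 segment(s) drawn

Answer: 38.1 7.2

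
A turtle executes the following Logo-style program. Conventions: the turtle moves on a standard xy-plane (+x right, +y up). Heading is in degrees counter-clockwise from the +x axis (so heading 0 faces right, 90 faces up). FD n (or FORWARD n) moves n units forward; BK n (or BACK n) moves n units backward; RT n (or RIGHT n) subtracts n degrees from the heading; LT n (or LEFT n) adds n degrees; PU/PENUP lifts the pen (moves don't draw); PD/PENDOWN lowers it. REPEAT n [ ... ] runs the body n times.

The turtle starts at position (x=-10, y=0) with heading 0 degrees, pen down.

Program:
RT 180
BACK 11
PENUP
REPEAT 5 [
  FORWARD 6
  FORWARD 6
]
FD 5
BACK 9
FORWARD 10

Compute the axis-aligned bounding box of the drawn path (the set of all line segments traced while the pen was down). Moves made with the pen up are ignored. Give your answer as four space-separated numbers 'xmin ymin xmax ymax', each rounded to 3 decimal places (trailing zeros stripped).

Answer: -10 0 1 0

Derivation:
Executing turtle program step by step:
Start: pos=(-10,0), heading=0, pen down
RT 180: heading 0 -> 180
BK 11: (-10,0) -> (1,0) [heading=180, draw]
PU: pen up
REPEAT 5 [
  -- iteration 1/5 --
  FD 6: (1,0) -> (-5,0) [heading=180, move]
  FD 6: (-5,0) -> (-11,0) [heading=180, move]
  -- iteration 2/5 --
  FD 6: (-11,0) -> (-17,0) [heading=180, move]
  FD 6: (-17,0) -> (-23,0) [heading=180, move]
  -- iteration 3/5 --
  FD 6: (-23,0) -> (-29,0) [heading=180, move]
  FD 6: (-29,0) -> (-35,0) [heading=180, move]
  -- iteration 4/5 --
  FD 6: (-35,0) -> (-41,0) [heading=180, move]
  FD 6: (-41,0) -> (-47,0) [heading=180, move]
  -- iteration 5/5 --
  FD 6: (-47,0) -> (-53,0) [heading=180, move]
  FD 6: (-53,0) -> (-59,0) [heading=180, move]
]
FD 5: (-59,0) -> (-64,0) [heading=180, move]
BK 9: (-64,0) -> (-55,0) [heading=180, move]
FD 10: (-55,0) -> (-65,0) [heading=180, move]
Final: pos=(-65,0), heading=180, 1 segment(s) drawn

Segment endpoints: x in {-10, 1}, y in {0, 0}
xmin=-10, ymin=0, xmax=1, ymax=0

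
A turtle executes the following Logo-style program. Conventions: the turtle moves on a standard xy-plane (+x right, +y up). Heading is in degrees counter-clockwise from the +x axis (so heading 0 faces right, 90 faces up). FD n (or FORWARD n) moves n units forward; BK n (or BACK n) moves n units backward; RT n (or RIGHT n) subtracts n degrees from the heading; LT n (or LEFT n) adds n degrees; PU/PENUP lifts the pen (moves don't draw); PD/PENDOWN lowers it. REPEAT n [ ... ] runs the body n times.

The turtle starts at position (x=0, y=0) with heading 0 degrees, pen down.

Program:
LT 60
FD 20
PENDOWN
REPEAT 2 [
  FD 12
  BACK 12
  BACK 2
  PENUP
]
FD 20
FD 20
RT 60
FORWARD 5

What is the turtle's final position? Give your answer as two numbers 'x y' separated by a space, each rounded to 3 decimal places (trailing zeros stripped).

Answer: 33 48.497

Derivation:
Executing turtle program step by step:
Start: pos=(0,0), heading=0, pen down
LT 60: heading 0 -> 60
FD 20: (0,0) -> (10,17.321) [heading=60, draw]
PD: pen down
REPEAT 2 [
  -- iteration 1/2 --
  FD 12: (10,17.321) -> (16,27.713) [heading=60, draw]
  BK 12: (16,27.713) -> (10,17.321) [heading=60, draw]
  BK 2: (10,17.321) -> (9,15.588) [heading=60, draw]
  PU: pen up
  -- iteration 2/2 --
  FD 12: (9,15.588) -> (15,25.981) [heading=60, move]
  BK 12: (15,25.981) -> (9,15.588) [heading=60, move]
  BK 2: (9,15.588) -> (8,13.856) [heading=60, move]
  PU: pen up
]
FD 20: (8,13.856) -> (18,31.177) [heading=60, move]
FD 20: (18,31.177) -> (28,48.497) [heading=60, move]
RT 60: heading 60 -> 0
FD 5: (28,48.497) -> (33,48.497) [heading=0, move]
Final: pos=(33,48.497), heading=0, 4 segment(s) drawn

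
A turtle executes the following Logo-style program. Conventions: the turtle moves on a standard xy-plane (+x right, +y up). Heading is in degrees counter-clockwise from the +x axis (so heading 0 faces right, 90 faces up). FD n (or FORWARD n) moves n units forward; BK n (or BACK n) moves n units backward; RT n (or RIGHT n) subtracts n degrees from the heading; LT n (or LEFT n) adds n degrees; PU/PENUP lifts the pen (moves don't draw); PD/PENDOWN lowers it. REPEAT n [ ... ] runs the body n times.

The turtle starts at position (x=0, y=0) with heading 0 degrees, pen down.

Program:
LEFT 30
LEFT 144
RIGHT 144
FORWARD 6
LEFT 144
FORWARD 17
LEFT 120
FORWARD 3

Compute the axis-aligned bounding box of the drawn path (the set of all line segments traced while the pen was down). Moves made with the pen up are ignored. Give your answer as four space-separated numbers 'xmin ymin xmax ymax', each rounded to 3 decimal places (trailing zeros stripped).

Executing turtle program step by step:
Start: pos=(0,0), heading=0, pen down
LT 30: heading 0 -> 30
LT 144: heading 30 -> 174
RT 144: heading 174 -> 30
FD 6: (0,0) -> (5.196,3) [heading=30, draw]
LT 144: heading 30 -> 174
FD 17: (5.196,3) -> (-11.711,4.777) [heading=174, draw]
LT 120: heading 174 -> 294
FD 3: (-11.711,4.777) -> (-10.491,2.036) [heading=294, draw]
Final: pos=(-10.491,2.036), heading=294, 3 segment(s) drawn

Segment endpoints: x in {-11.711, -10.491, 0, 5.196}, y in {0, 2.036, 3, 4.777}
xmin=-11.711, ymin=0, xmax=5.196, ymax=4.777

Answer: -11.711 0 5.196 4.777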